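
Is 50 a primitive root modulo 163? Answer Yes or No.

Yes

φ(163) = 163 − 1 = 162 = 2 · 3^4.
An element g generates (Z/163Z)^× iff g^(162/q) ≢ 1 (mod 163) for each prime q ∈ {2, 3}.
50^81 ≡ 162 (mod 163)  [q = 2: ≢ 1 ✓]
50^54 ≡ 104 (mod 163)  [q = 3: ≢ 1 ✓]
Every test exponent gives a nontrivial residue, hence 50 generates the full group.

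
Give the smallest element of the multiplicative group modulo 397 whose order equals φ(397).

5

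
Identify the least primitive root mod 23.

5

φ(23) = 23 − 1 = 22 = 2 · 11.
g is a primitive root iff g^(22/q) ≢ 1 (mod 23) for each prime q ∈ {2, 11}.
g = 2: 2^11 ≡ 1 — hits 1, so not a primitive root.
g = 3: 3^11 ≡ 1 — hits 1, so not a primitive root.
g = 4: 4^11 ≡ 1 — hits 1, so not a primitive root.
g = 5: 5^11 ≡ 22; 5^2 ≡ 2 — none is 1, so 5 is a primitive root.
So 5 is the smallest generator of (Z/23Z)^×.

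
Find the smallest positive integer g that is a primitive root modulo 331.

φ(331) = 331 − 1 = 330 = 2 · 3 · 5 · 11.
g is a primitive root iff g^(330/q) ≢ 1 (mod 331) for each prime q ∈ {2, 3, 5, 11}.
g = 2: 2^165 ≡ 330; 2^110 ≡ 299; 2^66 ≡ 64; 2^30 ≡ 1 — hits 1, so not a primitive root.
g = 3: 3^165 ≡ 330; 3^110 ≡ 299; 3^66 ≡ 64; 3^30 ≡ 270 — none is 1, so 3 is a primitive root.
The smallest primitive root modulo 331 is 3.

3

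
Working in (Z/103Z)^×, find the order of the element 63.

The order of 63 must divide φ(103) = 103 − 1 = 102 = 2 · 3 · 17.
Divisors of 102: 1, 2, 3, 6, 17, 34, 51, 102.
Compute 63^d (mod 103) for the divisors d until we hit 1:
63^1 ≡ 63 (mod 103)
63^2 ≡ 55 (mod 103)
63^3 ≡ 66 (mod 103)
63^6 ≡ 30 (mod 103)
63^17 ≡ 46 (mod 103)
63^34 ≡ 56 (mod 103)
63^51 ≡ 1 (mod 103) ✓
Hence ord(63) = 51.

51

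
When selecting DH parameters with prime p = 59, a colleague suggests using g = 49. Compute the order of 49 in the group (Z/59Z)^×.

ord(49) | φ(59) = 59 − 1 = 58 = 2 · 29.
Divisors of 58: 1, 2, 29, 58.
Evaluate successive powers at the divisors of 58:
49^1 ≡ 49
49^2 ≡ 41
49^29 ≡ 1
Therefore the multiplicative order of 49 modulo 59 is 29.

29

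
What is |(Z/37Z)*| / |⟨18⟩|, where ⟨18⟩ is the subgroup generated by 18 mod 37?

1

Since 18 ∈ (Z/37Z)^×, its order divides φ(37) = 37 − 1 = 36 = 2^2 · 3^2.
Divisors of 36: 1, 2, 3, 4, 6, 9, 12, 18, 36.
Compute 18^d (mod 37) for the divisors d until we hit 1:
18^1 ≡ 18 (mod 37)
18^2 ≡ 28 (mod 37)
18^3 ≡ 23 (mod 37)
18^4 ≡ 7 (mod 37)
18^6 ≡ 11 (mod 37)
18^9 ≡ 31 (mod 37)
18^12 ≡ 10 (mod 37)
18^18 ≡ 36 (mod 37)
18^36 ≡ 1 (mod 37) ✓
The order of 18 is 36, so the subgroup it generates has 36 elements.
Index = |(Z/37Z)^×| / |⟨18⟩| = 36 / 36 = 1.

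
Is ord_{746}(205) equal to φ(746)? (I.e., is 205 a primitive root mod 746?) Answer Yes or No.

Yes

φ(746) = φ(2)·φ(373) = 1·372 = 372 = 2^2 · 3 · 31.
Test 205^(372/q) mod 746 for each prime factor q of 372:
205^186 ≡ 745 (mod 746)  [q = 2: ≢ 1 ✓]
205^124 ≡ 657 (mod 746)  [q = 3: ≢ 1 ✓]
205^12 ≡ 351 (mod 746)  [q = 31: ≢ 1 ✓]
Every test exponent gives a nontrivial residue, hence 205 generates the full group.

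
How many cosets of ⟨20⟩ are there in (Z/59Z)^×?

The order of 20 must divide φ(59) = 59 − 1 = 58 = 2 · 29.
Divisors of 58: 1, 2, 29, 58.
Test each divisor d:
20^1 ≡ 20 (mod 59)
20^2 ≡ 46 (mod 59)
20^29 ≡ 1 (mod 59) ✓
Thus |⟨20⟩| = ord(20) = 29.
Index = |(Z/59Z)^×| / |⟨20⟩| = 58 / 29 = 2.

2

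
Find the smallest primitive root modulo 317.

2

φ(317) = 317 − 1 = 316 = 2^2 · 79.
Test candidates g = 2, 3, … against the prime factors q ∈ {2, 79} of φ(317): g is a generator iff g^(316/q) ≢ 1 for every such q.
g = 2: 2^158 ≡ 316; 2^4 ≡ 16 — none is 1, so 2 is a primitive root.
Hence the least primitive root of 317 is 2.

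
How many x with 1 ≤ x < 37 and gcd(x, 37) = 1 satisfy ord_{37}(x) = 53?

0

φ(37) = 37 − 1 = 36 = 2^2 · 3^2.
(Z/37Z)^× is cyclic (|G| = 36); a cyclic group of order m has exactly φ(d) elements of each order d | m, and none otherwise.
Since 53 ∤ 36, the count is 0.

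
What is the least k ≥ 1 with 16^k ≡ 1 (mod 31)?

ord(16) | φ(31) = 31 − 1 = 30 = 2 · 3 · 5.
Divisors of 30: 1, 2, 3, 5, 6, 10, 15, 30.
Check 16^d mod 31 for each divisor in increasing order:
16^1 ≡ 16 (mod 31)
16^2 ≡ 8 (mod 31)
16^3 ≡ 4 (mod 31)
16^5 ≡ 1 (mod 31) ✓
So ord_31(16) = 5.

5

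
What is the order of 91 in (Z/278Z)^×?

ord(91) | φ(278) = φ(2)·φ(139) = 1·138 = 138 = 2 · 3 · 23.
Divisors of 138: 1, 2, 3, 6, 23, 46, 69, 138.
Test each divisor d:
91^1 ≡ 91
91^2 ≡ 219
91^3 ≡ 191
91^6 ≡ 63
91^23 ≡ 1
So ord_278(91) = 23.

23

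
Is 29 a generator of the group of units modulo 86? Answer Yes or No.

Yes

φ(86) = φ(2)·φ(43) = 1·42 = 42 = 2 · 3 · 7.
Test 29^(42/q) mod 86 for each prime factor q of 42:
29^21 ≡ 85 (mod 86)  [q = 2: ≢ 1 ✓]
29^14 ≡ 49 (mod 86)  [q = 3: ≢ 1 ✓]
29^6 ≡ 21 (mod 86)  [q = 7: ≢ 1 ✓]
Every test exponent gives a nontrivial residue, hence 29 generates the full group.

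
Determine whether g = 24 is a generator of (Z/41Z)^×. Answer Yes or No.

Yes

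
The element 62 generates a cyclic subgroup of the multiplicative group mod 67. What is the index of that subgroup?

6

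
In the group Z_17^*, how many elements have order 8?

4

φ(17) = 17 − 1 = 16 = 2^4.
(Z/17Z)^× is cyclic (|G| = 16); a cyclic group of order m has exactly φ(d) elements of each order d | m, and none otherwise.
8 = 2^3 divides 16, and φ(8) = 4.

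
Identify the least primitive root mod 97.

5

φ(97) = 97 − 1 = 96 = 2^5 · 3.
g is a primitive root iff g^(96/q) ≢ 1 (mod 97) for each prime q ∈ {2, 3}.
g = 2: 2^48 ≡ 1 — hits 1, so not a primitive root.
g = 3: 3^48 ≡ 1 — hits 1, so not a primitive root.
g = 4: 4^48 ≡ 1 — hits 1, so not a primitive root.
g = 5: 5^48 ≡ 96; 5^32 ≡ 35 — none is 1, so 5 is a primitive root.
So 5 is the smallest generator of (Z/97Z)^×.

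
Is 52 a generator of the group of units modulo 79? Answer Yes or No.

φ(79) = 79 − 1 = 78 = 2 · 3 · 13.
It suffices to check that the order of 52 is not a proper divisor of 78: compute 52^(78/q) for q ∈ {2, 3, 13}.
52^39 ≡ 1 (mod 79)  [q = 2: ≡ 1 ✗]
52^26 ≡ 1 (mod 79)  [q = 3: ≡ 1 ✗]
52^6 ≡ 65 (mod 79)  [q = 13: ≢ 1 ✓]
Since 52^39 ≡ 1, the order of 52 divides 39 < 78, so 52 is not a primitive root.

No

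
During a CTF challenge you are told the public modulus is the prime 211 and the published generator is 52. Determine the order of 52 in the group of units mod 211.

105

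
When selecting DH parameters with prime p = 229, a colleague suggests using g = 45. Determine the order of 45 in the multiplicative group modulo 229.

ord(45) | φ(229) = 229 − 1 = 228 = 2^2 · 3 · 19.
Divisors of 228: 1, 2, 3, 4, 6, 12, 19, 38, 57, 76, 114, 228.
Evaluate successive powers at the divisors of 228:
45^1 ≡ 45 (mod 229)
45^2 ≡ 193 (mod 229)
45^3 ≡ 212 (mod 229)
45^4 ≡ 151 (mod 229)
45^6 ≡ 60 (mod 229)
45^12 ≡ 165 (mod 229)
45^19 ≡ 95 (mod 229)
45^38 ≡ 94 (mod 229)
45^57 ≡ 228 (mod 229)
45^76 ≡ 134 (mod 229)
45^114 ≡ 1 (mod 229) ✓
Therefore the multiplicative order of 45 modulo 229 is 114.

114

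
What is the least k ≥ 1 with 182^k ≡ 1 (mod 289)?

By Lagrange's theorem, ord_289(182) divides φ(289) = φ(17^2) = 17·(17−1) = 272 = 2^4 · 17.
Divisors of 272: 1, 2, 4, 8, 16, 17, 34, 68, 136, 272.
Check 182^d mod 289 for each divisor in increasing order:
182^1 ≡ 182 (mod 289)
182^2 ≡ 178 (mod 289)
182^4 ≡ 183 (mod 289)
182^8 ≡ 254 (mod 289)
182^16 ≡ 69 (mod 289)
182^17 ≡ 131 (mod 289)
182^34 ≡ 110 (mod 289)
182^68 ≡ 251 (mod 289)
182^136 ≡ 288 (mod 289)
182^272 ≡ 1 (mod 289) ✓
Therefore the multiplicative order of 182 modulo 289 is 272.

272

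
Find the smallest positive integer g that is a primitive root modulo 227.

φ(227) = 227 − 1 = 226 = 2 · 113.
g is a primitive root iff g^(226/q) ≢ 1 (mod 227) for each prime q ∈ {2, 113}.
g = 2: 2^113 ≡ 226; 2^2 ≡ 4 — none is 1, so 2 is a primitive root.
The smallest primitive root modulo 227 is 2.

2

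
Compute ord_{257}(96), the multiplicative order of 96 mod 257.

The order of 96 must divide φ(257) = 257 − 1 = 256 = 2^8.
Divisors of 256: 1, 2, 4, 8, 16, 32, 64, 128, 256.
Check 96^d mod 257 for each divisor in increasing order:
96^1 ≡ 96 (mod 257)
96^2 ≡ 221 (mod 257)
96^4 ≡ 11 (mod 257)
96^8 ≡ 121 (mod 257)
96^16 ≡ 249 (mod 257)
96^32 ≡ 64 (mod 257)
96^64 ≡ 241 (mod 257)
96^128 ≡ 256 (mod 257)
96^256 ≡ 1 (mod 257) ✓
So ord_257(96) = 256.

256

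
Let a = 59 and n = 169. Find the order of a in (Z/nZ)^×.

156

ord(59) | φ(169) = φ(13^2) = 13·(13−1) = 156 = 2^2 · 3 · 13.
Divisors of 156: 1, 2, 3, 4, 6, 12, 13, 26, 39, 52, 78, 156.
Test each divisor d:
59^1 ≡ 59 (mod 169)
59^2 ≡ 101 (mod 169)
59^3 ≡ 44 (mod 169)
59^4 ≡ 61 (mod 169)
59^6 ≡ 77 (mod 169)
59^12 ≡ 14 (mod 169)
59^13 ≡ 150 (mod 169)
59^26 ≡ 23 (mod 169)
59^39 ≡ 70 (mod 169)
59^52 ≡ 22 (mod 169)
59^78 ≡ 168 (mod 169)
59^156 ≡ 1 (mod 169) ✓
So ord_169(59) = 156.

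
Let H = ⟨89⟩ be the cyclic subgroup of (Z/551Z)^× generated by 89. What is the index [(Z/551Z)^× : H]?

2

By Lagrange's theorem, ord_551(89) divides φ(551) = φ(19·29) = (19−1)·(29−1) = 18·28 = 504 = 2^3 · 3^2 · 7.
Divisors of 504: 1, 2, 3, 4, 6, 7, 8, 9, 12, 14, 18, 21, 24, 28, 36, 42, 56, 63, 72, 84, 126, 168, 252, 504.
Compute 89^d (mod 551) for the divisors d until we hit 1:
89^1 ≡ 89 (mod 551)
89^2 ≡ 207 (mod 551)
89^3 ≡ 240 (mod 551)
89^4 ≡ 422 (mod 551)
89^6 ≡ 296 (mod 551)
89^7 ≡ 447 (mod 551)
89^8 ≡ 111 (mod 551)
89^9 ≡ 512 (mod 551)
89^12 ≡ 7 (mod 551)
89^14 ≡ 347 (mod 551)
89^18 ≡ 419 (mod 551)
89^21 ≡ 278 (mod 551)
89^24 ≡ 49 (mod 551)
89^28 ≡ 291 (mod 551)
89^36 ≡ 343 (mod 551)
89^42 ≡ 144 (mod 551)
89^56 ≡ 378 (mod 551)
89^63 ≡ 360 (mod 551)
89^72 ≡ 286 (mod 551)
89^84 ≡ 349 (mod 551)
89^126 ≡ 115 (mod 551)
89^168 ≡ 30 (mod 551)
89^252 ≡ 1 (mod 551) ✓
So ord_551(89) = 252, hence |⟨89⟩| = 252.
[(Z/551Z)^× : ⟨89⟩] = 504/252 = 2.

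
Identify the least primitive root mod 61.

φ(61) = 61 − 1 = 60 = 2^2 · 3 · 5.
g is a primitive root iff g^(60/q) ≢ 1 (mod 61) for each prime q ∈ {2, 3, 5}.
g = 2: 2^30 ≡ 60; 2^20 ≡ 47; 2^12 ≡ 9 — none is 1, so 2 is a primitive root.
The smallest primitive root modulo 61 is 2.

2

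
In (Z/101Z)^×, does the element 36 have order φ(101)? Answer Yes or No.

No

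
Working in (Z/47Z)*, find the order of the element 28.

23

The order of 28 must divide φ(47) = 47 − 1 = 46 = 2 · 23.
Divisors of 46: 1, 2, 23, 46.
Compute 28^d (mod 47) for the divisors d until we hit 1:
28^1 ≡ 28 (mod 47)
28^2 ≡ 32 (mod 47)
28^23 ≡ 1 (mod 47) ✓
Therefore the multiplicative order of 28 modulo 47 is 23.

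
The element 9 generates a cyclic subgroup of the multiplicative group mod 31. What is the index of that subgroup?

ord(9) | φ(31) = 31 − 1 = 30 = 2 · 3 · 5.
Divisors of 30: 1, 2, 3, 5, 6, 10, 15, 30.
Compute 9^d (mod 31) for the divisors d until we hit 1:
9^1 ≡ 9 (mod 31)
9^2 ≡ 19 (mod 31)
9^3 ≡ 16 (mod 31)
9^5 ≡ 25 (mod 31)
9^6 ≡ 8 (mod 31)
9^10 ≡ 5 (mod 31)
9^15 ≡ 1 (mod 31) ✓
Thus |⟨9⟩| = ord(9) = 15.
[(Z/31Z)^× : ⟨9⟩] = 30/15 = 2.

2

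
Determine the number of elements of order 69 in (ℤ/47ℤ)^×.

0

φ(47) = 47 − 1 = 46 = 2 · 23.
In a cyclic group of order 46, there are φ(d) elements of order d for each divisor d of 46, and zero for non-divisors.
Since 69 ∤ 46, the count is 0.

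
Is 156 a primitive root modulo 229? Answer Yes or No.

Yes

φ(229) = 229 − 1 = 228 = 2^2 · 3 · 19.
Test 156^(228/q) mod 229 for each prime factor q of 228:
156^114 ≡ 228 (mod 229)  [q = 2: ≢ 1 ✓]
156^76 ≡ 134 (mod 229)  [q = 3: ≢ 1 ✓]
156^12 ≡ 57 (mod 229)  [q = 19: ≢ 1 ✓]
All checks pass, so 156 has order 228 and is a primitive root modulo 229.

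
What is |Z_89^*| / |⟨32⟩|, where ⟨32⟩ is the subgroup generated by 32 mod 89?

By Lagrange's theorem, ord_89(32) divides φ(89) = 89 − 1 = 88 = 2^3 · 11.
Divisors of 88: 1, 2, 4, 8, 11, 22, 44, 88.
Compute 32^d (mod 89) for the divisors d until we hit 1:
32^1 ≡ 32 (mod 89)
32^2 ≡ 45 (mod 89)
32^4 ≡ 67 (mod 89)
32^8 ≡ 39 (mod 89)
32^11 ≡ 1 (mod 89) ✓
Thus |⟨32⟩| = ord(32) = 11.
[(Z/89Z)^× : ⟨32⟩] = 88/11 = 8.

8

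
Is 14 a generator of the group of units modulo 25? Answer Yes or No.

φ(25) = φ(5^2) = 5·(5−1) = 20 = 2^2 · 5.
14 is a primitive root mod 25 iff 14^(φ(25)/q) ≢ 1 for every prime q | φ(25), i.e. q ∈ {2, 5}.
14^10 ≡ 1 (mod 25)  [q = 2: ≡ 1 ✗]
14^4 ≡ 16 (mod 25)  [q = 5: ≢ 1 ✓]
Since 14^10 ≡ 1, the order of 14 divides 10 < 20, so 14 is not a primitive root.

No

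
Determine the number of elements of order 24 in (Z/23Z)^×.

φ(23) = 23 − 1 = 22 = 2 · 11.
(Z/23Z)^× is cyclic (|G| = 22); a cyclic group of order m has exactly φ(d) elements of each order d | m, and none otherwise.
Here 22 is not a multiple of 24, so there are no elements of order 24.

0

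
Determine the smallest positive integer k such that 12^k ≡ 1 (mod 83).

41

By Lagrange's theorem, ord_83(12) divides φ(83) = 83 − 1 = 82 = 2 · 41.
Divisors of 82: 1, 2, 41, 82.
Evaluate successive powers at the divisors of 82:
12^1 ≡ 12
12^2 ≡ 61
12^41 ≡ 1
Therefore the multiplicative order of 12 modulo 83 is 41.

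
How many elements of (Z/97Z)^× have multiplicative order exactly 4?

φ(97) = 97 − 1 = 96 = 2^5 · 3.
(Z/97Z)^× is cyclic (|G| = 96); a cyclic group of order m has exactly φ(d) elements of each order d | m, and none otherwise.
4 = 2^2 divides 96, and φ(4) = 2.

2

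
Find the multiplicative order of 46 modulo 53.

13

By Lagrange's theorem, ord_53(46) divides φ(53) = 53 − 1 = 52 = 2^2 · 13.
Divisors of 52: 1, 2, 4, 13, 26, 52.
Check 46^d mod 53 for each divisor in increasing order:
46^1 ≡ 46 (mod 53)
46^2 ≡ 49 (mod 53)
46^4 ≡ 16 (mod 53)
46^13 ≡ 1 (mod 53) ✓
The smallest such exponent is 13, so the order of 46 is 13.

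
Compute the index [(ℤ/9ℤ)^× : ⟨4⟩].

2

By Lagrange's theorem, ord_9(4) divides φ(9) = φ(3^2) = 3·(3−1) = 6 = 2 · 3.
Divisors of 6: 1, 2, 3, 6.
Test each divisor d:
4^1 ≡ 4 (mod 9)
4^2 ≡ 7 (mod 9)
4^3 ≡ 1 (mod 9) ✓
The order of 4 is 3, so the subgroup it generates has 3 elements.
[(Z/9Z)^× : ⟨4⟩] = 6/3 = 2.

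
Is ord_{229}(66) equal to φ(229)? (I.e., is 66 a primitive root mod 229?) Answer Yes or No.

φ(229) = 229 − 1 = 228 = 2^2 · 3 · 19.
66 is a primitive root mod 229 iff 66^(φ(229)/q) ≢ 1 for every prime q | φ(229), i.e. q ∈ {2, 3, 19}.
66^114 ≡ 228 (mod 229)  [q = 2: ≢ 1 ✓]
66^76 ≡ 134 (mod 229)  [q = 3: ≢ 1 ✓]
66^12 ≡ 53 (mod 229)  [q = 19: ≢ 1 ✓]
Every test exponent gives a nontrivial residue, hence 66 generates the full group.

Yes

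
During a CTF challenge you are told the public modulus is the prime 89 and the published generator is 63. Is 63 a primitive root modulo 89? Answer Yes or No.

Yes

φ(89) = 89 − 1 = 88 = 2^3 · 11.
It suffices to check that the order of 63 is not a proper divisor of 88: compute 63^(88/q) for q ∈ {2, 11}.
63^44 ≡ 88 (mod 89)  [q = 2: ≢ 1 ✓]
63^8 ≡ 8 (mod 89)  [q = 11: ≢ 1 ✓]
All checks pass, so 63 has order 88 and is a primitive root modulo 89.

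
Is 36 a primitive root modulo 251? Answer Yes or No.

No

φ(251) = 251 − 1 = 250 = 2 · 5^3.
It suffices to check that the order of 36 is not a proper divisor of 250: compute 36^(250/q) for q ∈ {2, 5}.
36^125 ≡ 1 (mod 251)  [q = 2: ≡ 1 ✗]
36^50 ≡ 20 (mod 251)  [q = 5: ≢ 1 ✓]
36^125 ≡ 1 shows ord(36) | 125, strictly less than φ(251); not a primitive root.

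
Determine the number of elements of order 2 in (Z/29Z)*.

1

φ(29) = 29 − 1 = 28 = 2^2 · 7.
Since (Z/29Z)^× is cyclic of order 28, the number of elements of order d is φ(d) when d | 28 and 0 otherwise.
2 | 28, and φ(2) = 2 − 1 = 1.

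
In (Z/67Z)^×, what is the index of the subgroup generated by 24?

By Lagrange's theorem, ord_67(24) divides φ(67) = 67 − 1 = 66 = 2 · 3 · 11.
Divisors of 66: 1, 2, 3, 6, 11, 22, 33, 66.
Evaluate successive powers at the divisors of 66:
24^1 ≡ 24 (mod 67)
24^2 ≡ 40 (mod 67)
24^3 ≡ 22 (mod 67)
24^6 ≡ 15 (mod 67)
24^11 ≡ 1 (mod 67) ✓
Thus |⟨24⟩| = ord(24) = 11.
The index is φ(67) / ord(24) = 66 / 11 = 6.

6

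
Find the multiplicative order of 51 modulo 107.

The order of 51 must divide φ(107) = 107 − 1 = 106 = 2 · 53.
Divisors of 106: 1, 2, 53, 106.
Compute 51^d (mod 107) for the divisors d until we hit 1:
51^1 ≡ 51
51^2 ≡ 33
51^53 ≡ 106
51^106 ≡ 1
Hence ord(51) = 106.

106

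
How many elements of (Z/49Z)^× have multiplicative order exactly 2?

φ(49) = φ(7^2) = 7·(7−1) = 42 = 2 · 3 · 7.
Since (Z/49Z)^× is cyclic of order 42, the number of elements of order d is φ(d) when d | 42 and 0 otherwise.
2 | 42, and φ(2) = 2 − 1 = 1.

1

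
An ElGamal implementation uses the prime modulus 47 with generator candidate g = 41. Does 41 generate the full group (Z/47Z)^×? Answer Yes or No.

φ(47) = 47 − 1 = 46 = 2 · 23.
An element g generates (Z/47Z)^× iff g^(46/q) ≢ 1 (mod 47) for each prime q ∈ {2, 23}.
41^23 ≡ 46 (mod 47)  [q = 2: ≢ 1 ✓]
41^2 ≡ 36 (mod 47)  [q = 23: ≢ 1 ✓]
All checks pass, so 41 has order 46 and is a primitive root modulo 47.

Yes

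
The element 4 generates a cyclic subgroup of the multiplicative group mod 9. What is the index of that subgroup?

2

Since 4 ∈ (Z/9Z)^×, its order divides φ(9) = φ(3^2) = 3·(3−1) = 6 = 2 · 3.
Divisors of 6: 1, 2, 3, 6.
Compute 4^d (mod 9) for the divisors d until we hit 1:
4^1 ≡ 4 (mod 9)
4^2 ≡ 7 (mod 9)
4^3 ≡ 1 (mod 9) ✓
So ord_9(4) = 3, hence |⟨4⟩| = 3.
[(Z/9Z)^× : ⟨4⟩] = 6/3 = 2.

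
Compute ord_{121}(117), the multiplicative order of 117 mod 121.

110

Since 117 ∈ (Z/121Z)^×, its order divides φ(121) = φ(11^2) = 11·(11−1) = 110 = 2 · 5 · 11.
Divisors of 110: 1, 2, 5, 10, 11, 22, 55, 110.
Check 117^d mod 121 for each divisor in increasing order:
117^1 ≡ 117 (mod 121)
117^2 ≡ 16 (mod 121)
117^5 ≡ 65 (mod 121)
117^10 ≡ 111 (mod 121)
117^11 ≡ 40 (mod 121)
117^22 ≡ 27 (mod 121)
117^55 ≡ 120 (mod 121)
117^110 ≡ 1 (mod 121) ✓
Hence ord(117) = 110.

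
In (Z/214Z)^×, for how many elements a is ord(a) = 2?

φ(214) = φ(2)·φ(107) = 1·106 = 106 = 2 · 53.
Since (Z/214Z)^× is cyclic of order 106, the number of elements of order d is φ(d) when d | 106 and 0 otherwise.
2 | 106, and φ(2) = 2 − 1 = 1.

1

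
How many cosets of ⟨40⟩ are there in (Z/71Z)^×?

The order of 40 must divide φ(71) = 71 − 1 = 70 = 2 · 5 · 7.
Divisors of 70: 1, 2, 5, 7, 10, 14, 35, 70.
Evaluate successive powers at the divisors of 70:
40^1 ≡ 40 (mod 71)
40^2 ≡ 38 (mod 71)
40^5 ≡ 37 (mod 71)
40^7 ≡ 57 (mod 71)
40^10 ≡ 20 (mod 71)
40^14 ≡ 54 (mod 71)
40^35 ≡ 1 (mod 71) ✓
The order of 40 is 35, so the subgroup it generates has 35 elements.
The index is φ(71) / ord(40) = 70 / 35 = 2.

2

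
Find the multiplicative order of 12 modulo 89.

ord(12) | φ(89) = 89 − 1 = 88 = 2^3 · 11.
Divisors of 88: 1, 2, 4, 8, 11, 22, 44, 88.
Check 12^d mod 89 for each divisor in increasing order:
12^1 ≡ 12 (mod 89)
12^2 ≡ 55 (mod 89)
12^4 ≡ 88 (mod 89)
12^8 ≡ 1 (mod 89) ✓
Hence ord(12) = 8.

8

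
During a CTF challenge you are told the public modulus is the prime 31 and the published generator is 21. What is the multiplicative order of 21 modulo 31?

ord(21) | φ(31) = 31 − 1 = 30 = 2 · 3 · 5.
Divisors of 30: 1, 2, 3, 5, 6, 10, 15, 30.
Evaluate successive powers at the divisors of 30:
21^1 ≡ 21
21^2 ≡ 7
21^3 ≡ 23
21^5 ≡ 6
21^6 ≡ 2
21^10 ≡ 5
21^15 ≡ 30
21^30 ≡ 1
Therefore the multiplicative order of 21 modulo 31 is 30.

30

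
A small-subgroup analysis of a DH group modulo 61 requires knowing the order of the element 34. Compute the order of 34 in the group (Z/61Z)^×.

Since 34 ∈ (Z/61Z)^×, its order divides φ(61) = 61 − 1 = 60 = 2^2 · 3 · 5.
Divisors of 60: 1, 2, 3, 4, 5, 6, 10, 12, 15, 20, 30, 60.
Compute 34^d (mod 61) for the divisors d until we hit 1:
34^1 ≡ 34
34^2 ≡ 58
34^3 ≡ 20
34^4 ≡ 9
34^5 ≡ 1
So ord_61(34) = 5.

5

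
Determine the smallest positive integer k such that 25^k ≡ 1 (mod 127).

21

Since 25 ∈ (Z/127Z)^×, its order divides φ(127) = 127 − 1 = 126 = 2 · 3^2 · 7.
Divisors of 126: 1, 2, 3, 6, 7, 9, 14, 18, 21, 42, 63, 126.
Check 25^d mod 127 for each divisor in increasing order:
25^1 ≡ 25 (mod 127)
25^2 ≡ 117 (mod 127)
25^3 ≡ 4 (mod 127)
25^6 ≡ 16 (mod 127)
25^7 ≡ 19 (mod 127)
25^9 ≡ 64 (mod 127)
25^14 ≡ 107 (mod 127)
25^18 ≡ 32 (mod 127)
25^21 ≡ 1 (mod 127) ✓
Therefore the multiplicative order of 25 modulo 127 is 21.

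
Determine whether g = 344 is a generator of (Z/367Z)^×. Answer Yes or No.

Yes

φ(367) = 367 − 1 = 366 = 2 · 3 · 61.
Test 344^(366/q) mod 367 for each prime factor q of 366:
344^183 ≡ 366 (mod 367)  [q = 2: ≢ 1 ✓]
344^122 ≡ 83 (mod 367)  [q = 3: ≢ 1 ✓]
344^6 ≡ 200 (mod 367)  [q = 61: ≢ 1 ✓]
Every test exponent gives a nontrivial residue, hence 344 generates the full group.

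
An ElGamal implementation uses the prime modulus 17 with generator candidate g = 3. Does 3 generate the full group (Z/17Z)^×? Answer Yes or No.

Yes

φ(17) = 17 − 1 = 16 = 2^4.
Test 3^(16/q) mod 17 for each prime factor q of 16:
3^8 ≡ 16 (mod 17)  [q = 2: ≢ 1 ✓]
None equal 1, so ord_17(3) = 16: 3 is a primitive root.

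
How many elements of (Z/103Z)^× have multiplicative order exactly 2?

1

φ(103) = 103 − 1 = 102 = 2 · 3 · 17.
In a cyclic group of order 102, there are φ(d) elements of order d for each divisor d of 102, and zero for non-divisors.
2 | 102, and φ(2) = 2 − 1 = 1.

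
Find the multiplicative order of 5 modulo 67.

ord(5) | φ(67) = 67 − 1 = 66 = 2 · 3 · 11.
Divisors of 66: 1, 2, 3, 6, 11, 22, 33, 66.
Evaluate successive powers at the divisors of 66:
5^1 ≡ 5
5^2 ≡ 25
5^3 ≡ 58
5^6 ≡ 14
5^11 ≡ 66
5^22 ≡ 1
The smallest such exponent is 22, so the order of 5 is 22.

22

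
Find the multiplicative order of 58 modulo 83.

82

By Lagrange's theorem, ord_83(58) divides φ(83) = 83 − 1 = 82 = 2 · 41.
Divisors of 82: 1, 2, 41, 82.
Test each divisor d:
58^1 ≡ 58
58^2 ≡ 44
58^41 ≡ 82
58^82 ≡ 1
Hence ord(58) = 82.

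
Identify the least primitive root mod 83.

φ(83) = 83 − 1 = 82 = 2 · 41.
Test candidates g = 2, 3, … against the prime factors q ∈ {2, 41} of φ(83): g is a generator iff g^(82/q) ≢ 1 for every such q.
g = 2: 2^41 ≡ 82; 2^2 ≡ 4 — none is 1, so 2 is a primitive root.
So 2 is the smallest generator of (Z/83Z)^×.

2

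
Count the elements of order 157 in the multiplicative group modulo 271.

φ(271) = 271 − 1 = 270 = 2 · 3^3 · 5.
Since (Z/271Z)^× is cyclic of order 270, the number of elements of order d is φ(d) when d | 270 and 0 otherwise.
Since 157 ∤ 270, the count is 0.

0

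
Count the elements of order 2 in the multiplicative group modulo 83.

φ(83) = 83 − 1 = 82 = 2 · 41.
In a cyclic group of order 82, there are φ(d) elements of order d for each divisor d of 82, and zero for non-divisors.
2 | 82, and φ(2) = 2 − 1 = 1.

1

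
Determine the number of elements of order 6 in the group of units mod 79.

2

φ(79) = 79 − 1 = 78 = 2 · 3 · 13.
Since (Z/79Z)^× is cyclic of order 78, the number of elements of order d is φ(d) when d | 78 and 0 otherwise.
6 = 2 · 3 divides 78, and φ(6) = 2.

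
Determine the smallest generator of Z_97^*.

5

φ(97) = 97 − 1 = 96 = 2^5 · 3.
g is a primitive root iff g^(96/q) ≢ 1 (mod 97) for each prime q ∈ {2, 3}.
g = 2: 2^48 ≡ 1 — hits 1, so not a primitive root.
g = 3: 3^48 ≡ 1 — hits 1, so not a primitive root.
g = 4: 4^48 ≡ 1 — hits 1, so not a primitive root.
g = 5: 5^48 ≡ 96; 5^32 ≡ 35 — none is 1, so 5 is a primitive root.
So 5 is the smallest generator of (Z/97Z)^×.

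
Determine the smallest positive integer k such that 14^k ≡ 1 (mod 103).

By Lagrange's theorem, ord_103(14) divides φ(103) = 103 − 1 = 102 = 2 · 3 · 17.
Divisors of 102: 1, 2, 3, 6, 17, 34, 51, 102.
Evaluate successive powers at the divisors of 102:
14^1 ≡ 14 (mod 103)
14^2 ≡ 93 (mod 103)
14^3 ≡ 66 (mod 103)
14^6 ≡ 30 (mod 103)
14^17 ≡ 1 (mod 103) ✓
The smallest such exponent is 17, so the order of 14 is 17.

17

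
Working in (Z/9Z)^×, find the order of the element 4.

3

By Lagrange's theorem, ord_9(4) divides φ(9) = φ(3^2) = 3·(3−1) = 6 = 2 · 3.
Divisors of 6: 1, 2, 3, 6.
Test each divisor d:
4^1 ≡ 4 (mod 9)
4^2 ≡ 7 (mod 9)
4^3 ≡ 1 (mod 9) ✓
Hence ord(4) = 3.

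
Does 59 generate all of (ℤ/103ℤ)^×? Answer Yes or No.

No

φ(103) = 103 − 1 = 102 = 2 · 3 · 17.
59 is a primitive root mod 103 iff 59^(φ(103)/q) ≢ 1 for every prime q | φ(103), i.e. q ∈ {2, 3, 17}.
59^51 ≡ 1 (mod 103)  [q = 2: ≡ 1 ✗]
59^34 ≡ 46 (mod 103)  [q = 3: ≢ 1 ✓]
59^6 ≡ 9 (mod 103)  [q = 17: ≢ 1 ✓]
The check at q = 2 fails, so 59 generates a proper subgroup.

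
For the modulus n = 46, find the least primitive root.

φ(46) = φ(2)·φ(23) = 1·22 = 22 = 2 · 11.
Test candidates g = 2, 3, … against the prime factors q ∈ {2, 11} of φ(46): g is a generator iff g^(22/q) ≢ 1 for every such q.
g = 2: gcd(2, 46) = 2 > 1, not a unit — skip.
g = 3: 3^11 ≡ 1 — hits 1, so not a primitive root.
g = 4: gcd(4, 46) = 2 > 1, not a unit — skip.
g = 5: 5^11 ≡ 45; 5^2 ≡ 25 — none is 1, so 5 is a primitive root.
Hence the least primitive root of 46 is 5.

5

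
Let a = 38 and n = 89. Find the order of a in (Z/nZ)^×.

88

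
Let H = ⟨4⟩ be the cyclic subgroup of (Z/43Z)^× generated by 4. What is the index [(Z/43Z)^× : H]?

6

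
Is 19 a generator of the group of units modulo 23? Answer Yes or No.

Yes

φ(23) = 23 − 1 = 22 = 2 · 11.
An element g generates (Z/23Z)^× iff g^(22/q) ≢ 1 (mod 23) for each prime q ∈ {2, 11}.
19^11 ≡ 22 (mod 23)  [q = 2: ≢ 1 ✓]
19^2 ≡ 16 (mod 23)  [q = 11: ≢ 1 ✓]
None equal 1, so ord_23(19) = 22: 19 is a primitive root.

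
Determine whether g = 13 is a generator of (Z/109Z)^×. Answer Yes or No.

Yes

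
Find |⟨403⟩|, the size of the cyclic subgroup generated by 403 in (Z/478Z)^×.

34

By Lagrange's theorem, ord_478(403) divides φ(478) = φ(2)·φ(239) = 1·238 = 238 = 2 · 7 · 17.
Divisors of 238: 1, 2, 7, 14, 17, 34, 119, 238.
Test each divisor d:
403^1 ≡ 403 (mod 478)
403^2 ≡ 367 (mod 478)
403^7 ≡ 217 (mod 478)
403^14 ≡ 245 (mod 478)
403^17 ≡ 477 (mod 478)
403^34 ≡ 1 (mod 478) ✓
So ord_478(403) = 34.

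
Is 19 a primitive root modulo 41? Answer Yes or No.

Yes

φ(41) = 41 − 1 = 40 = 2^3 · 5.
Test 19^(40/q) mod 41 for each prime factor q of 40:
19^20 ≡ 40 (mod 41)  [q = 2: ≢ 1 ✓]
19^8 ≡ 37 (mod 41)  [q = 5: ≢ 1 ✓]
None equal 1, so ord_41(19) = 40: 19 is a primitive root.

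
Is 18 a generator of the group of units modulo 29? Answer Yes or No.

Yes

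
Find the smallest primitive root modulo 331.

3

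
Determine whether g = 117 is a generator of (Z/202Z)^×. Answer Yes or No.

No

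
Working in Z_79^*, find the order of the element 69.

26

By Lagrange's theorem, ord_79(69) divides φ(79) = 79 − 1 = 78 = 2 · 3 · 13.
Divisors of 78: 1, 2, 3, 6, 13, 26, 39, 78.
Check 69^d mod 79 for each divisor in increasing order:
69^1 ≡ 69 (mod 79)
69^2 ≡ 21 (mod 79)
69^3 ≡ 27 (mod 79)
69^6 ≡ 18 (mod 79)
69^13 ≡ 78 (mod 79)
69^26 ≡ 1 (mod 79) ✓
The smallest such exponent is 26, so the order of 69 is 26.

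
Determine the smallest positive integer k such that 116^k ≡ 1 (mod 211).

210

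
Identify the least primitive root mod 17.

3

φ(17) = 17 − 1 = 16 = 2^4.
g is a primitive root iff g^(16/q) ≢ 1 (mod 17) for each prime q ∈ {2}.
g = 2: 2^8 ≡ 1 — hits 1, so not a primitive root.
g = 3: 3^8 ≡ 16 — none is 1, so 3 is a primitive root.
So 3 is the smallest generator of (Z/17Z)^×.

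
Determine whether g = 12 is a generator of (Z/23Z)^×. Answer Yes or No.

φ(23) = 23 − 1 = 22 = 2 · 11.
12 is a primitive root mod 23 iff 12^(φ(23)/q) ≢ 1 for every prime q | φ(23), i.e. q ∈ {2, 11}.
12^11 ≡ 1 (mod 23)  [q = 2: ≡ 1 ✗]
12^2 ≡ 6 (mod 23)  [q = 11: ≢ 1 ✓]
12^11 ≡ 1 shows ord(12) | 11, strictly less than φ(23); not a primitive root.

No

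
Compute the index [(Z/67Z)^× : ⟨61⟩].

Since 61 ∈ (Z/67Z)^×, its order divides φ(67) = 67 − 1 = 66 = 2 · 3 · 11.
Divisors of 66: 1, 2, 3, 6, 11, 22, 33, 66.
Compute 61^d (mod 67) for the divisors d until we hit 1:
61^1 ≡ 61 (mod 67)
61^2 ≡ 36 (mod 67)
61^3 ≡ 52 (mod 67)
61^6 ≡ 24 (mod 67)
61^11 ≡ 38 (mod 67)
61^22 ≡ 37 (mod 67)
61^33 ≡ 66 (mod 67)
61^66 ≡ 1 (mod 67) ✓
Thus |⟨61⟩| = ord(61) = 66.
The index is φ(67) / ord(61) = 66 / 66 = 1.

1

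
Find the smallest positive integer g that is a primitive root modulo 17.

φ(17) = 17 − 1 = 16 = 2^4.
Test candidates g = 2, 3, … against the prime factors q ∈ {2} of φ(17): g is a generator iff g^(16/q) ≢ 1 for every such q.
g = 2: 2^8 ≡ 1 — hits 1, so not a primitive root.
g = 3: 3^8 ≡ 16 — none is 1, so 3 is a primitive root.
So 3 is the smallest generator of (Z/17Z)^×.

3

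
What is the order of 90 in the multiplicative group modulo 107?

The order of 90 must divide φ(107) = 107 − 1 = 106 = 2 · 53.
Divisors of 106: 1, 2, 53, 106.
Test each divisor d:
90^1 ≡ 90
90^2 ≡ 75
90^53 ≡ 1
So ord_107(90) = 53.

53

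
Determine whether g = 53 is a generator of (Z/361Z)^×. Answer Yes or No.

Yes

φ(361) = φ(19^2) = 19·(19−1) = 342 = 2 · 3^2 · 19.
53 is a primitive root mod 361 iff 53^(φ(361)/q) ≢ 1 for every prime q | φ(361), i.e. q ∈ {2, 3, 19}.
53^171 ≡ 360 (mod 361)  [q = 2: ≢ 1 ✓]
53^114 ≡ 68 (mod 361)  [q = 3: ≢ 1 ✓]
53^18 ≡ 39 (mod 361)  [q = 19: ≢ 1 ✓]
Every test exponent gives a nontrivial residue, hence 53 generates the full group.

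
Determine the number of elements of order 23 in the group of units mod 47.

22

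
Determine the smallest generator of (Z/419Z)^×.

2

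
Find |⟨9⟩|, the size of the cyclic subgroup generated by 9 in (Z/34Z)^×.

By Lagrange's theorem, ord_34(9) divides φ(34) = φ(2)·φ(17) = 1·16 = 16 = 2^4.
Divisors of 16: 1, 2, 4, 8, 16.
Check 9^d mod 34 for each divisor in increasing order:
9^1 ≡ 9
9^2 ≡ 13
9^4 ≡ 33
9^8 ≡ 1
The smallest such exponent is 8, so the order of 9 is 8.

8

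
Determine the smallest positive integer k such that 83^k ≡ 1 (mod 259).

ord(83) | φ(259) = φ(7·37) = (7−1)·(37−1) = 6·36 = 216 = 2^3 · 3^3.
Divisors of 216: 1, 2, 3, 4, 6, 8, 9, 12, 18, 24, 27, 36, 54, 72, 108, 216.
Compute 83^d (mod 259) for the divisors d until we hit 1:
83^1 ≡ 83 (mod 259)
83^2 ≡ 155 (mod 259)
83^3 ≡ 174 (mod 259)
83^4 ≡ 197 (mod 259)
83^6 ≡ 232 (mod 259)
83^8 ≡ 218 (mod 259)
83^9 ≡ 223 (mod 259)
83^12 ≡ 211 (mod 259)
83^18 ≡ 1 (mod 259) ✓
Hence ord(83) = 18.

18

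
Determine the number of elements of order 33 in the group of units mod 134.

20

φ(134) = φ(2)·φ(67) = 1·66 = 66 = 2 · 3 · 11.
In a cyclic group of order 66, there are φ(d) elements of order d for each divisor d of 66, and zero for non-divisors.
33 = 3 · 11 divides 66, and φ(33) = 20.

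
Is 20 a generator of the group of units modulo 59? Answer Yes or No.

No

φ(59) = 59 − 1 = 58 = 2 · 29.
An element g generates (Z/59Z)^× iff g^(58/q) ≢ 1 (mod 59) for each prime q ∈ {2, 29}.
20^29 ≡ 1 (mod 59)  [q = 2: ≡ 1 ✗]
20^2 ≡ 46 (mod 59)  [q = 29: ≢ 1 ✓]
Since 20^29 ≡ 1, the order of 20 divides 29 < 58, so 20 is not a primitive root.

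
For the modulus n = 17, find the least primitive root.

3

φ(17) = 17 − 1 = 16 = 2^4.
Test candidates g = 2, 3, … against the prime factors q ∈ {2} of φ(17): g is a generator iff g^(16/q) ≢ 1 for every such q.
g = 2: 2^8 ≡ 1 — hits 1, so not a primitive root.
g = 3: 3^8 ≡ 16 — none is 1, so 3 is a primitive root.
The smallest primitive root modulo 17 is 3.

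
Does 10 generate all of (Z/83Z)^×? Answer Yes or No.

No

φ(83) = 83 − 1 = 82 = 2 · 41.
10 is a primitive root mod 83 iff 10^(φ(83)/q) ≢ 1 for every prime q | φ(83), i.e. q ∈ {2, 41}.
10^41 ≡ 1 (mod 83)  [q = 2: ≡ 1 ✗]
10^2 ≡ 17 (mod 83)  [q = 41: ≢ 1 ✓]
The check at q = 2 fails, so 10 generates a proper subgroup.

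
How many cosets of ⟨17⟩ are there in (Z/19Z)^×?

2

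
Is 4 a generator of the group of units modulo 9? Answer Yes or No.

No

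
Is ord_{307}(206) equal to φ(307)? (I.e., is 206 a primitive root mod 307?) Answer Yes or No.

No

φ(307) = 307 − 1 = 306 = 2 · 3^2 · 17.
Test 206^(306/q) mod 307 for each prime factor q of 306:
206^153 ≡ 306 (mod 307)  [q = 2: ≢ 1 ✓]
206^102 ≡ 1 (mod 307)  [q = 3: ≡ 1 ✗]
206^18 ≡ 24 (mod 307)  [q = 17: ≢ 1 ✓]
Since 206^102 ≡ 1, the order of 206 divides 102 < 306, so 206 is not a primitive root.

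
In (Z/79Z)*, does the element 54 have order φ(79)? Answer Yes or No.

φ(79) = 79 − 1 = 78 = 2 · 3 · 13.
It suffices to check that the order of 54 is not a proper divisor of 78: compute 54^(78/q) for q ∈ {2, 3, 13}.
54^39 ≡ 78 (mod 79)  [q = 2: ≢ 1 ✓]
54^26 ≡ 23 (mod 79)  [q = 3: ≢ 1 ✓]
54^6 ≡ 52 (mod 79)  [q = 13: ≢ 1 ✓]
All checks pass, so 54 has order 78 and is a primitive root modulo 79.

Yes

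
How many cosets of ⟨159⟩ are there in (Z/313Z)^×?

ord(159) | φ(313) = 313 − 1 = 312 = 2^3 · 3 · 13.
Divisors of 312: 1, 2, 3, 4, 6, 8, 12, 13, 24, 26, 39, 52, 78, 104, 156, 312.
Evaluate successive powers at the divisors of 312:
159^1 ≡ 159 (mod 313)
159^2 ≡ 241 (mod 313)
159^3 ≡ 133 (mod 313)
159^4 ≡ 176 (mod 313)
159^6 ≡ 161 (mod 313)
159^8 ≡ 302 (mod 313)
159^12 ≡ 255 (mod 313)
159^13 ≡ 168 (mod 313)
159^24 ≡ 234 (mod 313)
159^26 ≡ 54 (mod 313)
159^39 ≡ 308 (mod 313)
159^52 ≡ 99 (mod 313)
159^78 ≡ 25 (mod 313)
159^104 ≡ 98 (mod 313)
159^156 ≡ 312 (mod 313)
159^312 ≡ 1 (mod 313) ✓
Thus |⟨159⟩| = ord(159) = 312.
Index = |(Z/313Z)^×| / |⟨159⟩| = 312 / 312 = 1.

1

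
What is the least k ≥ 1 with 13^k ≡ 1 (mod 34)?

ord(13) | φ(34) = φ(2)·φ(17) = 1·16 = 16 = 2^4.
Divisors of 16: 1, 2, 4, 8, 16.
Evaluate successive powers at the divisors of 16:
13^1 ≡ 13
13^2 ≡ 33
13^4 ≡ 1
Therefore the multiplicative order of 13 modulo 34 is 4.

4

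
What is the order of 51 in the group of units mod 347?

346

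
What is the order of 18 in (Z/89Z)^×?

The order of 18 must divide φ(89) = 89 − 1 = 88 = 2^3 · 11.
Divisors of 88: 1, 2, 4, 8, 11, 22, 44, 88.
Check 18^d mod 89 for each divisor in increasing order:
18^1 ≡ 18 (mod 89)
18^2 ≡ 57 (mod 89)
18^4 ≡ 45 (mod 89)
18^8 ≡ 67 (mod 89)
18^11 ≡ 34 (mod 89)
18^22 ≡ 88 (mod 89)
18^44 ≡ 1 (mod 89) ✓
Hence ord(18) = 44.

44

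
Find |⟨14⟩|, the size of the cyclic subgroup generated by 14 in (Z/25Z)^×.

Since 14 ∈ (Z/25Z)^×, its order divides φ(25) = φ(5^2) = 5·(5−1) = 20 = 2^2 · 5.
Divisors of 20: 1, 2, 4, 5, 10, 20.
Test each divisor d:
14^1 ≡ 14
14^2 ≡ 21
14^4 ≡ 16
14^5 ≡ 24
14^10 ≡ 1
So ord_25(14) = 10.

10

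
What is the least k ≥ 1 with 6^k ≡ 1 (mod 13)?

12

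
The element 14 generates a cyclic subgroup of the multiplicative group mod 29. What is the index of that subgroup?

1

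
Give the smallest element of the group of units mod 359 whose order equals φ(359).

φ(359) = 359 − 1 = 358 = 2 · 179.
g is a primitive root iff g^(358/q) ≢ 1 (mod 359) for each prime q ∈ {2, 179}.
g = 2: 2^179 ≡ 1 — hits 1, so not a primitive root.
g = 3: 3^179 ≡ 1 — hits 1, so not a primitive root.
g = 4: 4^179 ≡ 1 — hits 1, so not a primitive root.
g = 5: 5^179 ≡ 1 — hits 1, so not a primitive root.
g = 6: 6^179 ≡ 1 — hits 1, so not a primitive root.
g = 7: 7^179 ≡ 358; 7^2 ≡ 49 — none is 1, so 7 is a primitive root.
So 7 is the smallest generator of (Z/359Z)^×.

7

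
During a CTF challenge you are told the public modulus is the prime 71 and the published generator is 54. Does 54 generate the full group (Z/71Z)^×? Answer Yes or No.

No

φ(71) = 71 − 1 = 70 = 2 · 5 · 7.
Test 54^(70/q) mod 71 for each prime factor q of 70:
54^35 ≡ 1 (mod 71)  [q = 2: ≡ 1 ✗]
54^14 ≡ 25 (mod 71)  [q = 5: ≢ 1 ✓]
54^10 ≡ 1 (mod 71)  [q = 7: ≡ 1 ✗]
Since 54^35 ≡ 1, the order of 54 divides 35 < 70, so 54 is not a primitive root.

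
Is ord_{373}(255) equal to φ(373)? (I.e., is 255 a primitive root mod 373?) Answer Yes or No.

φ(373) = 373 − 1 = 372 = 2^2 · 3 · 31.
Test 255^(372/q) mod 373 for each prime factor q of 372:
255^186 ≡ 372 (mod 373)  [q = 2: ≢ 1 ✓]
255^124 ≡ 88 (mod 373)  [q = 3: ≢ 1 ✓]
255^12 ≡ 154 (mod 373)  [q = 31: ≢ 1 ✓]
None equal 1, so ord_373(255) = 372: 255 is a primitive root.

Yes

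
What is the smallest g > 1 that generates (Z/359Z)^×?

φ(359) = 359 − 1 = 358 = 2 · 179.
g is a primitive root iff g^(358/q) ≢ 1 (mod 359) for each prime q ∈ {2, 179}.
g = 2: 2^179 ≡ 1 — hits 1, so not a primitive root.
g = 3: 3^179 ≡ 1 — hits 1, so not a primitive root.
g = 4: 4^179 ≡ 1 — hits 1, so not a primitive root.
g = 5: 5^179 ≡ 1 — hits 1, so not a primitive root.
g = 6: 6^179 ≡ 1 — hits 1, so not a primitive root.
g = 7: 7^179 ≡ 358; 7^2 ≡ 49 — none is 1, so 7 is a primitive root.
Hence the least primitive root of 359 is 7.

7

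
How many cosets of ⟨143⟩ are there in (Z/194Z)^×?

3

Since 143 ∈ (Z/194Z)^×, its order divides φ(194) = φ(2)·φ(97) = 1·96 = 96 = 2^5 · 3.
Divisors of 96: 1, 2, 3, 4, 6, 8, 12, 16, 24, 32, 48, 96.
Compute 143^d (mod 194) for the divisors d until we hit 1:
143^1 ≡ 143 (mod 194)
143^2 ≡ 79 (mod 194)
143^3 ≡ 45 (mod 194)
143^4 ≡ 33 (mod 194)
143^6 ≡ 85 (mod 194)
143^8 ≡ 119 (mod 194)
143^12 ≡ 47 (mod 194)
143^16 ≡ 193 (mod 194)
143^24 ≡ 75 (mod 194)
143^32 ≡ 1 (mod 194) ✓
The order of 143 is 32, so the subgroup it generates has 32 elements.
Index = |(Z/194Z)^×| / |⟨143⟩| = 96 / 32 = 3.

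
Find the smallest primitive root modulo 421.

2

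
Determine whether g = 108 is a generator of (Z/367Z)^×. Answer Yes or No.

φ(367) = 367 − 1 = 366 = 2 · 3 · 61.
108 is a primitive root mod 367 iff 108^(φ(367)/q) ≢ 1 for every prime q | φ(367), i.e. q ∈ {2, 3, 61}.
108^183 ≡ 366 (mod 367)  [q = 2: ≢ 1 ✓]
108^122 ≡ 83 (mod 367)  [q = 3: ≢ 1 ✓]
108^6 ≡ 332 (mod 367)  [q = 61: ≢ 1 ✓]
All checks pass, so 108 has order 366 and is a primitive root modulo 367.

Yes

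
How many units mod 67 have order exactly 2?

1

φ(67) = 67 − 1 = 66 = 2 · 3 · 11.
(Z/67Z)^× is cyclic (|G| = 66); a cyclic group of order m has exactly φ(d) elements of each order d | m, and none otherwise.
2 | 66, and φ(2) = 2 − 1 = 1.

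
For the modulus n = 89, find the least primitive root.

3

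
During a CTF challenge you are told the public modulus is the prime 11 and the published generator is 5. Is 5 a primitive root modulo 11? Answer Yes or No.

φ(11) = 11 − 1 = 10 = 2 · 5.
5 is a primitive root mod 11 iff 5^(φ(11)/q) ≢ 1 for every prime q | φ(11), i.e. q ∈ {2, 5}.
5^5 ≡ 1 (mod 11)  [q = 2: ≡ 1 ✗]
5^2 ≡ 3 (mod 11)  [q = 5: ≢ 1 ✓]
Since 5^5 ≡ 1, the order of 5 divides 5 < 10, so 5 is not a primitive root.

No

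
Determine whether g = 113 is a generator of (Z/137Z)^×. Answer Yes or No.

Yes

φ(137) = 137 − 1 = 136 = 2^3 · 17.
113 is a primitive root mod 137 iff 113^(φ(137)/q) ≢ 1 for every prime q | φ(137), i.e. q ∈ {2, 17}.
113^68 ≡ 136 (mod 137)  [q = 2: ≢ 1 ✓]
113^8 ≡ 74 (mod 137)  [q = 17: ≢ 1 ✓]
None equal 1, so ord_137(113) = 136: 113 is a primitive root.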